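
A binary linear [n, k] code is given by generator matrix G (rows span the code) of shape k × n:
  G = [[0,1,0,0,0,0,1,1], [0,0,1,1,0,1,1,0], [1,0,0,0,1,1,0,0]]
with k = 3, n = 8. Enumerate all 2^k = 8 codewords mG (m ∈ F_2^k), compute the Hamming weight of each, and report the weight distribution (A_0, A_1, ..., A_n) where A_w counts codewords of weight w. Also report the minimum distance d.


Weight distribution: A_0 = 1, A_3 = 2, A_4 = 1, A_5 = 2, A_6 = 2. Minimum distance d = 3.

Enumerate all 2^3 = 8 messages m ∈ F_2^3.
For each, compute codeword c = mG in F_2^8, then tally its weight.
  m = 000 → c = 00000000, weight = 0.
  m = 100 → c = 01000011, weight = 3.
  m = 010 → c = 00110110, weight = 4.
  m = 110 → c = 01110101, weight = 5.
  m = 001 → c = 10001100, weight = 3.
  m = 101 → c = 11001111, weight = 6.
  m = 011 → c = 10111010, weight = 5.
  m = 111 → c = 11111001, weight = 6.
Tally weights:
  weight 0: 1 codewords.
  weight 3: 2 codewords.
  weight 4: 1 codewords.
  weight 5: 2 codewords.
  weight 6: 2 codewords.
Minimum distance d = smallest w > 0 with A_w > 0 = 3.
Sanity: Σ A_w = 8 = 2^3 = 8 ✓.


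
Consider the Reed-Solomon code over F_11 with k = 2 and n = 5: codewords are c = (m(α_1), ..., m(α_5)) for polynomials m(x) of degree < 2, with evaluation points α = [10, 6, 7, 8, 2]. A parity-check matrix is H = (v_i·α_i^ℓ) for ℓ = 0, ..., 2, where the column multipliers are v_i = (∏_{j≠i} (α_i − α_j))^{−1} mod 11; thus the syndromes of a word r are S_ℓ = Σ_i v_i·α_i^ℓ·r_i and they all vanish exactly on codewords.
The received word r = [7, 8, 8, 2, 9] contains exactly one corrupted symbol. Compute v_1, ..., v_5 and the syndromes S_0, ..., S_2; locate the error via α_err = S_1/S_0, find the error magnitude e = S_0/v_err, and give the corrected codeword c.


S = (9, 8, 1), error at position 3, error magnitude e = 3, c = [7, 8, 5, 2, 9].

Step 1: column multipliers v_i = (∏_{j≠i}(α_i − α_j))^{−1} mod 11.
  i = 1 (α = 10): (10−6)(10−7)(10−8)(10−2) = 4·3·2·8 = 192 ≡ 5, so v_1 = 5^{−1} = 9 (mod 11).
  i = 2 (α = 6): (6−10)(6−7)(6−8)(6−2) = (−4)·(−1)·(−2)·4 = −32 ≡ 1, so v_2 = 1^{−1} = 1 (mod 11).
  i = 3 (α = 7): (7−10)(7−6)(7−8)(7−2) = (−3)·1·(−1)·5 = 15 ≡ 4, so v_3 = 4^{−1} = 3 (mod 11).
  i = 4 (α = 8): (8−10)(8−6)(8−7)(8−2) = (−2)·2·1·6 = −24 ≡ 9, so v_4 = 9^{−1} = 5 (mod 11).
  i = 5 (α = 2): (2−10)(2−6)(2−7)(2−8) = (−8)·(−4)·(−5)·(−6) = 960 ≡ 3, so v_5 = 3^{−1} = 4 (mod 11).
  v = [9, 1, 3, 5, 4].
Step 2: syndromes of r = [7, 8, 8, 2, 9] (all sums mod 11).
  S_0 = Σ v_i r_i = 9·7 + 1·8 + 3·8 + 5·2 + 4·9 = 141 ≡ 9.
  S_1 = Σ v_i α_i r_i = 9·10·7 + 1·6·8 + 3·7·8 + 5·8·2 + 4·2·9 = 998 ≡ 8.
  α_i^2 mod 11 = [1, 3, 5, 9, 4].
  S_2 = Σ v_i α_i^2 r_i = 9·1·7 + 1·3·8 + 3·5·8 + 5·9·2 + 4·4·9 = 441 ≡ 1.
  S = (9, 8, 1) ≠ 0, so r is not a codeword (an error is present).
Step 3: locate the error. For a single error e at position i, S_ℓ = v_i·e·α_i^ℓ, so α_err = S_1/S_0.
  S_0^{−1} = 9^{−1} = 5 (mod 11), so α_err = 8·5 = 40 ≡ 7 = α_3. Error position i = 3.
  Consistency check: S_2/S_1 = 1·7 = 7 ≡ 7 = α_err ✓ (single-error assumption holds).
Step 4: error magnitude e = S_0/v_3 = S_0·∏_{j≠3}(α_3 − α_j) = 9·4 = 36 ≡ 3 (mod 11).
Step 5: correct position 3: c_3 = r_3 − e = 8 − 3 ≡ 5 (mod 11). Hence c = [7, 8, 5, 2, 9].
  Check: interpolating c through the α_i gives m(x) = 4 + 8·x (degree < 2) with m(α_i) = c_i for every i, so c is indeed a codeword.


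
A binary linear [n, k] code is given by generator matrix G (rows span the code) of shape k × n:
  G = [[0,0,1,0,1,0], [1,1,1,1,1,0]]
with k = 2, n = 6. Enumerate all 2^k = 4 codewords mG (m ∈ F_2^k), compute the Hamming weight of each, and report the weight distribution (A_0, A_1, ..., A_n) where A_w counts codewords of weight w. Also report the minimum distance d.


Weight distribution: A_0 = 1, A_2 = 1, A_3 = 1, A_5 = 1. Minimum distance d = 2.

Enumerate all 2^2 = 4 messages m ∈ F_2^2.
For each, compute codeword c = mG in F_2^6, then tally its weight.
  m = 00 → c = 000000, weight = 0.
  m = 10 → c = 001010, weight = 2.
  m = 01 → c = 111110, weight = 5.
  m = 11 → c = 110100, weight = 3.
Tally weights:
  weight 0: 1 codewords.
  weight 2: 1 codewords.
  weight 3: 1 codewords.
  weight 5: 1 codewords.
Minimum distance d = smallest w > 0 with A_w > 0 = 2.
Sanity: Σ A_w = 4 = 2^2 = 4 ✓.


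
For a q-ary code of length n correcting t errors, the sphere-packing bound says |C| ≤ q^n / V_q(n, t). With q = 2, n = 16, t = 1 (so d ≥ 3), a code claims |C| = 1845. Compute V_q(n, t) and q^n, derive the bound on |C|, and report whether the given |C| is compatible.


V_q(n, t) = 17, q^n = 65536, Hamming bound = 3855, |C| = 1845 ≤ bound (satisfied).

Step 1: Compute V_q(n, t) = Σ_{j=0}^1 C(n, j) (q−1)^j.
  j = 0: C(16,0)·(1)^0 = 1·1 = 1.
  j = 1: C(16,1)·(1)^1 = 16·1 = 16.
  V_q(n, t) = 1 + 16 = 17.
Step 2: q^n = 2^16 = 65536.
Step 3: Hamming bound ⌊q^n / V_q(n,t)⌋ = ⌊65536/17⌋ = 3855.
Step 4: Compare |C| = 1845 to 3855: satisfied.
The claimed |C| lies below the Hamming bound.


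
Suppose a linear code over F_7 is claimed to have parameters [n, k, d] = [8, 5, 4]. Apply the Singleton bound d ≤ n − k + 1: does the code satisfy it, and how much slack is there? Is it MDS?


Singleton RHS = n − k + 1 = 4, slack = 0, bound satisfied, MDS.

Singleton bound: d ≤ n − k + 1.
Here n = 8, k = 5, so n − k + 1 = 4.
Given d = 4, check d ≤ 4: YES.
Slack = (n − k + 1) − d = 0.
The code is MDS (slack = 0).
Description: the claimed parameters are [8, 5, 4]_7; such a code would be MDS (meets Singleton bound).


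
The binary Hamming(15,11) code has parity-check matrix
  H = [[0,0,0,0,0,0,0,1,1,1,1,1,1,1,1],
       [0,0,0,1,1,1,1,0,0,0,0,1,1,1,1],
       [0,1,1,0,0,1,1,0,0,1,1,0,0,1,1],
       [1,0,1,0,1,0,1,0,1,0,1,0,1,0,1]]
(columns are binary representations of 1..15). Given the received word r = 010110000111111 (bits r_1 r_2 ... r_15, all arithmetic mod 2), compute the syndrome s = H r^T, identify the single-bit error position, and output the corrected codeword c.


s = (0, 0, 1, 0)^T, error position = 2, corrected codeword c = 000110000111111

Compute s = H r^T mod 2 one row at a time:
  s_1 = 0 + 0 + 1 + 1 + 1 + 1 + 1 + 1 = 6 ≡ 0 (mod 2).
  s_2 = 1 + 1 + 0 + 0 + 1 + 1 + 1 + 1 = 6 ≡ 0 (mod 2).
  s_3 = 1 + 0 + 0 + 0 + 1 + 1 + 1 + 1 = 5 ≡ 1 (mod 2).
  s_4 = 0 + 0 + 1 + 0 + 0 + 1 + 1 + 1 = 4 ≡ 0 (mod 2).
s = (0, 0, 1, 0)^T — this equals column 2 of H (binary 0010), so error is at position 2.
Correct: flip bit 2 of r = 010110000111111 to get c = 000110000111111.


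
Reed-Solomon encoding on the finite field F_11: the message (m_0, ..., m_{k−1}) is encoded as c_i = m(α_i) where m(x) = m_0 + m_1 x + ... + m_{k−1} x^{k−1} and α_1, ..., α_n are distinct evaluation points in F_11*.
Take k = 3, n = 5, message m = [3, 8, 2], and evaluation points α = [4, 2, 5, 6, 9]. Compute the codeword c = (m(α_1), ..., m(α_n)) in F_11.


c = [1, 5, 5, 2, 6]

Message polynomial: m(x) = 3 + 8·x + 2·x^2 (mod 11).
For each evaluation point α_i, compute m(α_i) mod 11:
  α_1 = 4: Horner steps 2 → 5 → 1, so m(4) = 1.
  α_2 = 2: Horner steps 2 → 1 → 5, so m(2) = 5.
  α_3 = 5: Horner steps 2 → 7 → 5, so m(5) = 5.
  α_4 = 6: Horner steps 2 → 9 → 2, so m(6) = 2.
  α_5 = 9: Horner steps 2 → 4 → 6, so m(9) = 6.
Codeword c = [1, 5, 5, 2, 6] ∈ F_11^5.


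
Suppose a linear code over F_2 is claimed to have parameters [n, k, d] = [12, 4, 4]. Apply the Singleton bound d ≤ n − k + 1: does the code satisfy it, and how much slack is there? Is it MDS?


Singleton RHS = n − k + 1 = 9, slack = 5, bound satisfied, not MDS.

Singleton bound: d ≤ n − k + 1.
Here n = 12, k = 4, so n − k + 1 = 9.
Given d = 4, check d ≤ 9: YES.
Slack = (n − k + 1) − d = 5.
The code is NOT MDS (slack = 5 > 0).
Description: the claimed parameters are [12, 4, 4]_2; such a code would be non-MDS.


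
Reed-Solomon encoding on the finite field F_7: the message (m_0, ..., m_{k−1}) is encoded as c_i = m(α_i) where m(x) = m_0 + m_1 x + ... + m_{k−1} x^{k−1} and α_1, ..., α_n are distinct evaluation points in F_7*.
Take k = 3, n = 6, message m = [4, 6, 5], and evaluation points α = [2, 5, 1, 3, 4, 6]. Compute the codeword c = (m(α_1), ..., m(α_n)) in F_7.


c = [1, 5, 1, 4, 3, 3]

Message polynomial: m(x) = 4 + 6·x + 5·x^2 (mod 7).
For each evaluation point α_i, compute m(α_i) mod 7:
  α_1 = 2: Horner steps 5 → 2 → 1, so m(2) = 1.
  α_2 = 5: Horner steps 5 → 3 → 5, so m(5) = 5.
  α_3 = 1: Horner steps 5 → 4 → 1, so m(1) = 1.
  α_4 = 3: Horner steps 5 → 0 → 4, so m(3) = 4.
  α_5 = 4: Horner steps 5 → 5 → 3, so m(4) = 3.
  α_6 = 6: Horner steps 5 → 1 → 3, so m(6) = 3.
Codeword c = [1, 5, 1, 4, 3, 3] ∈ F_7^6.


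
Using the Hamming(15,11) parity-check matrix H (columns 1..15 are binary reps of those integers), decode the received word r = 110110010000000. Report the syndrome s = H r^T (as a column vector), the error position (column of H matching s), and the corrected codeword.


s = (1, 0, 1, 0)^T, error position = 10, corrected codeword c = 110110010100000

Compute s = H r^T mod 2 one row at a time:
  s_1 = 1 + 0 + 0 + 0 + 0 + 0 + 0 + 0 = 1 ≡ 1 (mod 2).
  s_2 = 1 + 1 + 0 + 0 + 0 + 0 + 0 + 0 = 2 ≡ 0 (mod 2).
  s_3 = 1 + 0 + 0 + 0 + 0 + 0 + 0 + 0 = 1 ≡ 1 (mod 2).
  s_4 = 1 + 0 + 1 + 0 + 0 + 0 + 0 + 0 = 2 ≡ 0 (mod 2).
s = (1, 0, 1, 0)^T — this equals column 10 of H (binary 1010), so error is at position 10.
Correct: flip bit 10 of r = 110110010000000 to get c = 110110010100000.


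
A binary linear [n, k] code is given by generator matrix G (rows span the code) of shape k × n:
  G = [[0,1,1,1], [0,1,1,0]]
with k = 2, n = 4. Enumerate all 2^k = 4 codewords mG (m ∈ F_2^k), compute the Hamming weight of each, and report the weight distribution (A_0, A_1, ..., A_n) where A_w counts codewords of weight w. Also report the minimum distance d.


Weight distribution: A_0 = 1, A_1 = 1, A_2 = 1, A_3 = 1. Minimum distance d = 1.

Enumerate all 2^2 = 4 messages m ∈ F_2^2.
For each, compute codeword c = mG in F_2^4, then tally its weight.
  m = 00 → c = 0000, weight = 0.
  m = 10 → c = 0111, weight = 3.
  m = 01 → c = 0110, weight = 2.
  m = 11 → c = 0001, weight = 1.
Tally weights:
  weight 0: 1 codewords.
  weight 1: 1 codewords.
  weight 2: 1 codewords.
  weight 3: 1 codewords.
Minimum distance d = smallest w > 0 with A_w > 0 = 1.
Sanity: Σ A_w = 4 = 2^2 = 4 ✓.


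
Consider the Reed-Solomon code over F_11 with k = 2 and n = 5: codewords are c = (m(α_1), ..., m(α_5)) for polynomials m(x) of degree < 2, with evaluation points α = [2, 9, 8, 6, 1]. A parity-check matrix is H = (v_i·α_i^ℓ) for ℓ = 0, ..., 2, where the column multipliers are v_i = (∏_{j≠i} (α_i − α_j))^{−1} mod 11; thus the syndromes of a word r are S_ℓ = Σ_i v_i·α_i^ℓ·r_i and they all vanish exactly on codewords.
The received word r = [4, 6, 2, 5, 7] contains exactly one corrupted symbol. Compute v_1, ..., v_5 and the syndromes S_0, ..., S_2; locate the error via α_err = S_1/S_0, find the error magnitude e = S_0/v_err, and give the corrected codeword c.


S = (6, 1, 2), error at position 1, error magnitude e = 4, c = [0, 6, 2, 5, 7].

Step 1: column multipliers v_i = (∏_{j≠i}(α_i − α_j))^{−1} mod 11.
  i = 1 (α = 2): (2−9)(2−8)(2−6)(2−1) = (−7)·(−6)·(−4)·1 = −168 ≡ 8, so v_1 = 8^{−1} = 7 (mod 11).
  i = 2 (α = 9): (9−2)(9−8)(9−6)(9−1) = 7·1·3·8 = 168 ≡ 3, so v_2 = 3^{−1} = 4 (mod 11).
  i = 3 (α = 8): (8−2)(8−9)(8−6)(8−1) = 6·(−1)·2·7 = −84 ≡ 4, so v_3 = 4^{−1} = 3 (mod 11).
  i = 4 (α = 6): (6−2)(6−9)(6−8)(6−1) = 4·(−3)·(−2)·5 = 120 ≡ 10, so v_4 = 10^{−1} = 10 (mod 11).
  i = 5 (α = 1): (1−2)(1−9)(1−8)(1−6) = (−1)·(−8)·(−7)·(−5) = 280 ≡ 5, so v_5 = 5^{−1} = 9 (mod 11).
  v = [7, 4, 3, 10, 9].
Step 2: syndromes of r = [4, 6, 2, 5, 7] (all sums mod 11).
  S_0 = Σ v_i r_i = 7·4 + 4·6 + 3·2 + 10·5 + 9·7 = 171 ≡ 6.
  S_1 = Σ v_i α_i r_i = 7·2·4 + 4·9·6 + 3·8·2 + 10·6·5 + 9·1·7 = 683 ≡ 1.
  α_i^2 mod 11 = [4, 4, 9, 3, 1].
  S_2 = Σ v_i α_i^2 r_i = 7·4·4 + 4·4·6 + 3·9·2 + 10·3·5 + 9·1·7 = 475 ≡ 2.
  S = (6, 1, 2) ≠ 0, so r is not a codeword (an error is present).
Step 3: locate the error. For a single error e at position i, S_ℓ = v_i·e·α_i^ℓ, so α_err = S_1/S_0.
  S_0^{−1} = 6^{−1} = 2 (mod 11), so α_err = 1·2 = 2 ≡ 2 = α_1. Error position i = 1.
  Consistency check: S_2/S_1 = 2·1 = 2 ≡ 2 = α_err ✓ (single-error assumption holds).
Step 4: error magnitude e = S_0/v_1 = S_0·∏_{j≠1}(α_1 − α_j) = 6·8 = 48 ≡ 4 (mod 11).
Step 5: correct position 1: c_1 = r_1 − e = 4 − 4 ≡ 0 (mod 11). Hence c = [0, 6, 2, 5, 7].
  Check: interpolating c through the α_i gives m(x) = 3 + 4·x (degree < 2) with m(α_i) = c_i for every i, so c is indeed a codeword.


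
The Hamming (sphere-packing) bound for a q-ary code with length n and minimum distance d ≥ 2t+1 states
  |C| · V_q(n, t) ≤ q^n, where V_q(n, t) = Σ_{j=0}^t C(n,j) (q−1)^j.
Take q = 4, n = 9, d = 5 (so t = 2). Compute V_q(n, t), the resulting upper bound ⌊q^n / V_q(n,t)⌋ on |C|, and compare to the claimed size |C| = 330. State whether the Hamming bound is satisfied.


V_q(n, t) = 352, q^n = 262144, Hamming bound = 744, |C| = 330 ≤ bound (satisfied).

Step 1: Compute V_q(n, t) = Σ_{j=0}^2 C(n, j) (q−1)^j.
  j = 0: C(9,0)·(3)^0 = 1·1 = 1.
  j = 1: C(9,1)·(3)^1 = 9·3 = 27.
  j = 2: C(9,2)·(3)^2 = 36·9 = 324.
  V_q(n, t) = 1 + 27 + 324 = 352.
Step 2: q^n = 4^9 = 262144.
Step 3: Hamming bound ⌊q^n / V_q(n,t)⌋ = ⌊262144/352⌋ = 744.
Step 4: Compare |C| = 330 to 744: satisfied.
The claimed |C| lies below the Hamming bound.


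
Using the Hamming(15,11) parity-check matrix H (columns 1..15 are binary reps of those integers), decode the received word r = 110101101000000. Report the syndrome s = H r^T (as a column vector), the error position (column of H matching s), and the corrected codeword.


s = (1, 1, 1, 1)^T, error position = 15, corrected codeword c = 110101101000001

Compute s = H r^T mod 2 one row at a time:
  s_1 = 0 + 1 + 0 + 0 + 0 + 0 + 0 + 0 = 1 ≡ 1 (mod 2).
  s_2 = 1 + 0 + 1 + 1 + 0 + 0 + 0 + 0 = 3 ≡ 1 (mod 2).
  s_3 = 1 + 0 + 1 + 1 + 0 + 0 + 0 + 0 = 3 ≡ 1 (mod 2).
  s_4 = 1 + 0 + 0 + 1 + 1 + 0 + 0 + 0 = 3 ≡ 1 (mod 2).
s = (1, 1, 1, 1)^T — this equals column 15 of H (binary 1111), so error is at position 15.
Correct: flip bit 15 of r = 110101101000000 to get c = 110101101000001.


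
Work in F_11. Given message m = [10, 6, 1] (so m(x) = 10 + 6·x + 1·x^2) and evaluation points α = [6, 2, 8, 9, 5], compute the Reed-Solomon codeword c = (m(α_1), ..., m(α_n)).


c = [5, 4, 1, 2, 10]

Message polynomial: m(x) = 10 + 6·x + 1·x^2 (mod 11).
For each evaluation point α_i, compute m(α_i) mod 11:
  α_1 = 6: Horner steps 1 → 1 → 5, so m(6) = 5.
  α_2 = 2: Horner steps 1 → 8 → 4, so m(2) = 4.
  α_3 = 8: Horner steps 1 → 3 → 1, so m(8) = 1.
  α_4 = 9: Horner steps 1 → 4 → 2, so m(9) = 2.
  α_5 = 5: Horner steps 1 → 0 → 10, so m(5) = 10.
Codeword c = [5, 4, 1, 2, 10] ∈ F_11^5.


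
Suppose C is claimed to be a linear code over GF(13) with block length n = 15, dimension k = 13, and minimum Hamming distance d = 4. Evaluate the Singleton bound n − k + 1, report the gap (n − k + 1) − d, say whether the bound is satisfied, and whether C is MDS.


Singleton RHS = n − k + 1 = 3, slack = -1, bound violated (no such code; not MDS).

Singleton bound: d ≤ n − k + 1.
Here n = 15, k = 13, so n − k + 1 = 3.
Given d = 4, check d ≤ 3: NO.
Slack = (n − k + 1) − d = -1.
The slack is negative: d = 4 exceeds n − k + 1 = 3 by 1, so the Singleton bound is violated and no linear [15, 13, 4]_13 code can exist. In particular it is not MDS (MDS requires d = n − k + 1 exactly).
Description: the claimed parameters are [15, 13, 4]_13; such a code would be impossible (violates the Singleton bound).


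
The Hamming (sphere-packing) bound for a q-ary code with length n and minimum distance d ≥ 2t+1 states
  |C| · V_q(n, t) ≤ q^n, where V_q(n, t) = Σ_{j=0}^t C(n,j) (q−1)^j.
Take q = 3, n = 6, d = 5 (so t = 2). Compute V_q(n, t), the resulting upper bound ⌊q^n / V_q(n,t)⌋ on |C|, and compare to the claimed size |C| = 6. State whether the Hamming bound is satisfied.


V_q(n, t) = 73, q^n = 729, Hamming bound = 9, |C| = 6 ≤ bound (satisfied).

Step 1: Compute V_q(n, t) = Σ_{j=0}^2 C(n, j) (q−1)^j.
  j = 0: C(6,0)·(2)^0 = 1·1 = 1.
  j = 1: C(6,1)·(2)^1 = 6·2 = 12.
  j = 2: C(6,2)·(2)^2 = 15·4 = 60.
  V_q(n, t) = 1 + 12 + 60 = 73.
Step 2: q^n = 3^6 = 729.
Step 3: Hamming bound ⌊q^n / V_q(n,t)⌋ = ⌊729/73⌋ = 9.
Step 4: Compare |C| = 6 to 9: satisfied.
The claimed |C| lies below the Hamming bound.


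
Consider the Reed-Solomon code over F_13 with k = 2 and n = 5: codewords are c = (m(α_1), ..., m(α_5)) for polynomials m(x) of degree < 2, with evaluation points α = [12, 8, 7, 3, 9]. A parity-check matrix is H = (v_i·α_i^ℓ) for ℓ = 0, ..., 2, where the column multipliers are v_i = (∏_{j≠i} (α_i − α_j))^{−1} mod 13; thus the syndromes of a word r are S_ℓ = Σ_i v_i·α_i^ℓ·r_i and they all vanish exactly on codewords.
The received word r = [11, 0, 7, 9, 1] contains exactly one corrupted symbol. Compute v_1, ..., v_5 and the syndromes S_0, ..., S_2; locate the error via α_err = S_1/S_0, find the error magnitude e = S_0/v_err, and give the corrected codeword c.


S = (7, 11, 8), error at position 5, error magnitude e = 8, c = [11, 0, 7, 9, 6].

Step 1: column multipliers v_i = (∏_{j≠i}(α_i − α_j))^{−1} mod 13.
  i = 1 (α = 12): (12−8)(12−7)(12−3)(12−9) = 4·5·9·3 = 540 ≡ 7, so v_1 = 7^{−1} = 2 (mod 13).
  i = 2 (α = 8): (8−12)(8−7)(8−3)(8−9) = (−4)·1·5·(−1) = 20 ≡ 7, so v_2 = 7^{−1} = 2 (mod 13).
  i = 3 (α = 7): (7−12)(7−8)(7−3)(7−9) = (−5)·(−1)·4·(−2) = −40 ≡ 12, so v_3 = 12^{−1} = 12 (mod 13).
  i = 4 (α = 3): (3−12)(3−8)(3−7)(3−9) = (−9)·(−5)·(−4)·(−6) = 1080 ≡ 1, so v_4 = 1^{−1} = 1 (mod 13).
  i = 5 (α = 9): (9−12)(9−8)(9−7)(9−3) = (−3)·1·2·6 = −36 ≡ 3, so v_5 = 3^{−1} = 9 (mod 13).
  v = [2, 2, 12, 1, 9].
Step 2: syndromes of r = [11, 0, 7, 9, 1] (all sums mod 13).
  S_0 = Σ v_i r_i = 2·11 + 2·0 + 12·7 + 1·9 + 9·1 = 124 ≡ 7.
  S_1 = Σ v_i α_i r_i = 2·12·11 + 2·8·0 + 12·7·7 + 1·3·9 + 9·9·1 = 960 ≡ 11.
  α_i^2 mod 13 = [1, 12, 10, 9, 3].
  S_2 = Σ v_i α_i^2 r_i = 2·1·11 + 2·12·0 + 12·10·7 + 1·9·9 + 9·3·1 = 970 ≡ 8.
  S = (7, 11, 8) ≠ 0, so r is not a codeword (an error is present).
Step 3: locate the error. For a single error e at position i, S_ℓ = v_i·e·α_i^ℓ, so α_err = S_1/S_0.
  S_0^{−1} = 7^{−1} = 2 (mod 13), so α_err = 11·2 = 22 ≡ 9 = α_5. Error position i = 5.
  Consistency check: S_2/S_1 = 8·6 = 48 ≡ 9 = α_err ✓ (single-error assumption holds).
Step 4: error magnitude e = S_0/v_5 = S_0·∏_{j≠5}(α_5 − α_j) = 7·3 = 21 ≡ 8 (mod 13).
Step 5: correct position 5: c_5 = r_5 − e = 1 − 8 ≡ 6 (mod 13). Hence c = [11, 0, 7, 9, 6].
  Check: interpolating c through the α_i gives m(x) = 4 + 6·x (degree < 2) with m(α_i) = c_i for every i, so c is indeed a codeword.


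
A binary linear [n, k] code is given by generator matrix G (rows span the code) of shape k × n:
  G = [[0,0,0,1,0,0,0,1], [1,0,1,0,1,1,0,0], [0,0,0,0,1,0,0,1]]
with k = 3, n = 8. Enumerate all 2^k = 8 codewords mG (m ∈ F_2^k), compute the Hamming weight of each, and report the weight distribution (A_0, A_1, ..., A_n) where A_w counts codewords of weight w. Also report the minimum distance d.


Weight distribution: A_0 = 1, A_2 = 3, A_4 = 3, A_6 = 1. Minimum distance d = 2.

Enumerate all 2^3 = 8 messages m ∈ F_2^3.
For each, compute codeword c = mG in F_2^8, then tally its weight.
  m = 000 → c = 00000000, weight = 0.
  m = 100 → c = 00010001, weight = 2.
  m = 010 → c = 10101100, weight = 4.
  m = 110 → c = 10111101, weight = 6.
  m = 001 → c = 00001001, weight = 2.
  m = 101 → c = 00011000, weight = 2.
  m = 011 → c = 10100101, weight = 4.
  m = 111 → c = 10110100, weight = 4.
Tally weights:
  weight 0: 1 codewords.
  weight 2: 3 codewords.
  weight 4: 3 codewords.
  weight 6: 1 codewords.
Minimum distance d = smallest w > 0 with A_w > 0 = 2.
Sanity: Σ A_w = 8 = 2^3 = 8 ✓.


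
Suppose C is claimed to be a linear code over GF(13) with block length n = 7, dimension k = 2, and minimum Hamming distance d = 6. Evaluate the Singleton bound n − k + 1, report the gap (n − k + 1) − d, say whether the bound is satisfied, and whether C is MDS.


Singleton RHS = n − k + 1 = 6, slack = 0, bound satisfied, MDS.

Singleton bound: d ≤ n − k + 1.
Here n = 7, k = 2, so n − k + 1 = 6.
Given d = 6, check d ≤ 6: YES.
Slack = (n − k + 1) − d = 0.
The code is MDS (slack = 0).
Description: the claimed parameters are [7, 2, 6]_13; such a code would be MDS (meets Singleton bound).


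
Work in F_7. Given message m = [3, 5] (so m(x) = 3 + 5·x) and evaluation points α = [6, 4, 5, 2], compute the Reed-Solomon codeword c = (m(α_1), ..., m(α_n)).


c = [5, 2, 0, 6]

Message polynomial: m(x) = 3 + 5·x (mod 7).
For each evaluation point α_i, compute m(α_i) mod 7:
  α_1 = 6: Horner steps 5 → 5, so m(6) = 5.
  α_2 = 4: Horner steps 5 → 2, so m(4) = 2.
  α_3 = 5: Horner steps 5 → 0, so m(5) = 0.
  α_4 = 2: Horner steps 5 → 6, so m(2) = 6.
Codeword c = [5, 2, 0, 6] ∈ F_7^4.


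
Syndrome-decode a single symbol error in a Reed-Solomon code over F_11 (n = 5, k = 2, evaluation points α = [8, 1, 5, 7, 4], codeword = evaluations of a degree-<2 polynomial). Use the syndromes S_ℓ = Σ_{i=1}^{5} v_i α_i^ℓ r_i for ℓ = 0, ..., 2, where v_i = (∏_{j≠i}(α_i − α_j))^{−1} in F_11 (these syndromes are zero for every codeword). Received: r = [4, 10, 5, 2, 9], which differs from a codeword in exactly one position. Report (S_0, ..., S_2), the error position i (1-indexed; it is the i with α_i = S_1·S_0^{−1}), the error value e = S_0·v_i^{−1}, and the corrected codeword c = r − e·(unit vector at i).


S = (2, 3, 10), error at position 4, error magnitude e = 5, c = [4, 10, 5, 8, 9].

Step 1: column multipliers v_i = (∏_{j≠i}(α_i − α_j))^{−1} mod 11.
  i = 1 (α = 8): (8−1)(8−5)(8−7)(8−4) = 7·3·1·4 = 84 ≡ 7, so v_1 = 7^{−1} = 8 (mod 11).
  i = 2 (α = 1): (1−8)(1−5)(1−7)(1−4) = (−7)·(−4)·(−6)·(−3) = 504 ≡ 9, so v_2 = 9^{−1} = 5 (mod 11).
  i = 3 (α = 5): (5−8)(5−1)(5−7)(5−4) = (−3)·4·(−2)·1 = 24 ≡ 2, so v_3 = 2^{−1} = 6 (mod 11).
  i = 4 (α = 7): (7−8)(7−1)(7−5)(7−4) = (−1)·6·2·3 = −36 ≡ 8, so v_4 = 8^{−1} = 7 (mod 11).
  i = 5 (α = 4): (4−8)(4−1)(4−5)(4−7) = (−4)·3·(−1)·(−3) = −36 ≡ 8, so v_5 = 8^{−1} = 7 (mod 11).
  v = [8, 5, 6, 7, 7].
Step 2: syndromes of r = [4, 10, 5, 2, 9] (all sums mod 11).
  S_0 = Σ v_i r_i = 8·4 + 5·10 + 6·5 + 7·2 + 7·9 = 189 ≡ 2.
  S_1 = Σ v_i α_i r_i = 8·8·4 + 5·1·10 + 6·5·5 + 7·7·2 + 7·4·9 = 806 ≡ 3.
  α_i^2 mod 11 = [9, 1, 3, 5, 5].
  S_2 = Σ v_i α_i^2 r_i = 8·9·4 + 5·1·10 + 6·3·5 + 7·5·2 + 7·5·9 = 813 ≡ 10.
  S = (2, 3, 10) ≠ 0, so r is not a codeword (an error is present).
Step 3: locate the error. For a single error e at position i, S_ℓ = v_i·e·α_i^ℓ, so α_err = S_1/S_0.
  S_0^{−1} = 2^{−1} = 6 (mod 11), so α_err = 3·6 = 18 ≡ 7 = α_4. Error position i = 4.
  Consistency check: S_2/S_1 = 10·4 = 40 ≡ 7 = α_err ✓ (single-error assumption holds).
Step 4: error magnitude e = S_0/v_4 = S_0·∏_{j≠4}(α_4 − α_j) = 2·8 = 16 ≡ 5 (mod 11).
Step 5: correct position 4: c_4 = r_4 − e = 2 − 5 ≡ 8 (mod 11). Hence c = [4, 10, 5, 8, 9].
  Check: interpolating c through the α_i gives m(x) = 3 + 7·x (degree < 2) with m(α_i) = c_i for every i, so c is indeed a codeword.


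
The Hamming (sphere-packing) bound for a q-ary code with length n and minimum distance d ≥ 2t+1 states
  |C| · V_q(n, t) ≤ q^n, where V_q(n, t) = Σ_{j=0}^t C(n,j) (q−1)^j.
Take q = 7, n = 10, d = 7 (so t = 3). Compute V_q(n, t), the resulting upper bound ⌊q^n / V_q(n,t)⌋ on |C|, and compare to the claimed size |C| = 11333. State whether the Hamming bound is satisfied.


V_q(n, t) = 27601, q^n = 282475249, Hamming bound = 10234, |C| = 11333 > bound (violated).

Step 1: Compute V_q(n, t) = Σ_{j=0}^3 C(n, j) (q−1)^j.
  j = 0: C(10,0)·(6)^0 = 1·1 = 1.
  j = 1: C(10,1)·(6)^1 = 10·6 = 60.
  j = 2: C(10,2)·(6)^2 = 45·36 = 1620.
  j = 3: C(10,3)·(6)^3 = 120·216 = 25920.
  V_q(n, t) = 1 + 60 + 1620 + 25920 = 27601.
Step 2: q^n = 7^10 = 282475249.
Step 3: Hamming bound ⌊q^n / V_q(n,t)⌋ = ⌊282475249/27601⌋ = 10234.
Step 4: Compare |C| = 11333 to 10234: violated.
The claimed |C| lies above the Hamming bound, so no 7-ary code of length 10 with d ≥ 7 can have 11333 codewords.


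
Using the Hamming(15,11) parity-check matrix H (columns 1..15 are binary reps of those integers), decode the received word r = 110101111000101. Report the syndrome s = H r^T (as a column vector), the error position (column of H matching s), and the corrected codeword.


s = (0, 1, 0, 1)^T, error position = 5, corrected codeword c = 110111111000101

Compute s = H r^T mod 2 one row at a time:
  s_1 = 1 + 1 + 0 + 0 + 0 + 1 + 0 + 1 = 4 ≡ 0 (mod 2).
  s_2 = 1 + 0 + 1 + 1 + 0 + 1 + 0 + 1 = 5 ≡ 1 (mod 2).
  s_3 = 1 + 0 + 1 + 1 + 0 + 0 + 0 + 1 = 4 ≡ 0 (mod 2).
  s_4 = 1 + 0 + 0 + 1 + 1 + 0 + 1 + 1 = 5 ≡ 1 (mod 2).
s = (0, 1, 0, 1)^T — this equals column 5 of H (binary 0101), so error is at position 5.
Correct: flip bit 5 of r = 110101111000101 to get c = 110111111000101.


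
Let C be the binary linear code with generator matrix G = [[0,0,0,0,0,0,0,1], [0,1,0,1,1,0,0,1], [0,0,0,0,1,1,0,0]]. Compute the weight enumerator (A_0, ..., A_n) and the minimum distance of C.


Weight distribution: A_0 = 1, A_1 = 1, A_2 = 1, A_3 = 3, A_4 = 2. Minimum distance d = 1.

Enumerate all 2^3 = 8 messages m ∈ F_2^3.
For each, compute codeword c = mG in F_2^8, then tally its weight.
  m = 000 → c = 00000000, weight = 0.
  m = 100 → c = 00000001, weight = 1.
  m = 010 → c = 01011001, weight = 4.
  m = 110 → c = 01011000, weight = 3.
  m = 001 → c = 00001100, weight = 2.
  m = 101 → c = 00001101, weight = 3.
  m = 011 → c = 01010101, weight = 4.
  m = 111 → c = 01010100, weight = 3.
Tally weights:
  weight 0: 1 codewords.
  weight 1: 1 codewords.
  weight 2: 1 codewords.
  weight 3: 3 codewords.
  weight 4: 2 codewords.
Minimum distance d = smallest w > 0 with A_w > 0 = 1.
Sanity: Σ A_w = 8 = 2^3 = 8 ✓.


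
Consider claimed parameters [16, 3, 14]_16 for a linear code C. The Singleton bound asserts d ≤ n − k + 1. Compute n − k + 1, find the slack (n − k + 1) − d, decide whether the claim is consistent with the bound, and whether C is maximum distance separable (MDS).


Singleton RHS = n − k + 1 = 14, slack = 0, bound satisfied, MDS.

Singleton bound: d ≤ n − k + 1.
Here n = 16, k = 3, so n − k + 1 = 14.
Given d = 14, check d ≤ 14: YES.
Slack = (n − k + 1) − d = 0.
The code is MDS (slack = 0).
Description: the claimed parameters are [16, 3, 14]_16; such a code would be MDS (meets Singleton bound).


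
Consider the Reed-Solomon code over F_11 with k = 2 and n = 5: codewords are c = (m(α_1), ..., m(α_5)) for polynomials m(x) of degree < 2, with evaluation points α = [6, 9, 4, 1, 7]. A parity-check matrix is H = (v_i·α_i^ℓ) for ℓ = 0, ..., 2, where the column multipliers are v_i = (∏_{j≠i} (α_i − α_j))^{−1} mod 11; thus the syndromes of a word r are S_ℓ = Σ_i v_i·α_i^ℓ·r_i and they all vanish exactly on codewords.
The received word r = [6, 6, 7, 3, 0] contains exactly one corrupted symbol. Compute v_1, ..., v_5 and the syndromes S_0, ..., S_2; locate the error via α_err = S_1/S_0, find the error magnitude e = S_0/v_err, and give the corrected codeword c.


S = (2, 7, 8), error at position 2, error magnitude e = 7, c = [6, 10, 7, 3, 0].

Step 1: column multipliers v_i = (∏_{j≠i}(α_i − α_j))^{−1} mod 11.
  i = 1 (α = 6): (6−9)(6−4)(6−1)(6−7) = (−3)·2·5·(−1) = 30 ≡ 8, so v_1 = 8^{−1} = 7 (mod 11).
  i = 2 (α = 9): (9−6)(9−4)(9−1)(9−7) = 3·5·8·2 = 240 ≡ 9, so v_2 = 9^{−1} = 5 (mod 11).
  i = 3 (α = 4): (4−6)(4−9)(4−1)(4−7) = (−2)·(−5)·3·(−3) = −90 ≡ 9, so v_3 = 9^{−1} = 5 (mod 11).
  i = 4 (α = 1): (1−6)(1−9)(1−4)(1−7) = (−5)·(−8)·(−3)·(−6) = 720 ≡ 5, so v_4 = 5^{−1} = 9 (mod 11).
  i = 5 (α = 7): (7−6)(7−9)(7−4)(7−1) = 1·(−2)·3·6 = −36 ≡ 8, so v_5 = 8^{−1} = 7 (mod 11).
  v = [7, 5, 5, 9, 7].
Step 2: syndromes of r = [6, 6, 7, 3, 0] (all sums mod 11).
  S_0 = Σ v_i r_i = 7·6 + 5·6 + 5·7 + 9·3 + 7·0 = 134 ≡ 2.
  S_1 = Σ v_i α_i r_i = 7·6·6 + 5·9·6 + 5·4·7 + 9·1·3 + 7·7·0 = 689 ≡ 7.
  α_i^2 mod 11 = [3, 4, 5, 1, 5].
  S_2 = Σ v_i α_i^2 r_i = 7·3·6 + 5·4·6 + 5·5·7 + 9·1·3 + 7·5·0 = 448 ≡ 8.
  S = (2, 7, 8) ≠ 0, so r is not a codeword (an error is present).
Step 3: locate the error. For a single error e at position i, S_ℓ = v_i·e·α_i^ℓ, so α_err = S_1/S_0.
  S_0^{−1} = 2^{−1} = 6 (mod 11), so α_err = 7·6 = 42 ≡ 9 = α_2. Error position i = 2.
  Consistency check: S_2/S_1 = 8·8 = 64 ≡ 9 = α_err ✓ (single-error assumption holds).
Step 4: error magnitude e = S_0/v_2 = S_0·∏_{j≠2}(α_2 − α_j) = 2·9 = 18 ≡ 7 (mod 11).
Step 5: correct position 2: c_2 = r_2 − e = 6 − 7 ≡ 10 (mod 11). Hence c = [6, 10, 7, 3, 0].
  Check: interpolating c through the α_i gives m(x) = 9 + 5·x (degree < 2) with m(α_i) = c_i for every i, so c is indeed a codeword.


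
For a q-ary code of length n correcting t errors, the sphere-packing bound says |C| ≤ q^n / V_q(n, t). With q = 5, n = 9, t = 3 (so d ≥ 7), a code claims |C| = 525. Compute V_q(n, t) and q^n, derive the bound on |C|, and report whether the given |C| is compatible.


V_q(n, t) = 5989, q^n = 1953125, Hamming bound = 326, |C| = 525 > bound (violated).

Step 1: Compute V_q(n, t) = Σ_{j=0}^3 C(n, j) (q−1)^j.
  j = 0: C(9,0)·(4)^0 = 1·1 = 1.
  j = 1: C(9,1)·(4)^1 = 9·4 = 36.
  j = 2: C(9,2)·(4)^2 = 36·16 = 576.
  j = 3: C(9,3)·(4)^3 = 84·64 = 5376.
  V_q(n, t) = 1 + 36 + 576 + 5376 = 5989.
Step 2: q^n = 5^9 = 1953125.
Step 3: Hamming bound ⌊q^n / V_q(n,t)⌋ = ⌊1953125/5989⌋ = 326.
Step 4: Compare |C| = 525 to 326: violated.
The claimed |C| lies above the Hamming bound, so no 5-ary code of length 9 with d ≥ 7 can have 525 codewords.


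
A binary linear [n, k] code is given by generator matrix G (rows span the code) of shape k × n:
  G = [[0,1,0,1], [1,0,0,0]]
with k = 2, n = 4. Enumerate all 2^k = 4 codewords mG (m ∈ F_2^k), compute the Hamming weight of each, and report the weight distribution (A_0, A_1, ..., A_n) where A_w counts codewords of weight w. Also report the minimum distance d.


Weight distribution: A_0 = 1, A_1 = 1, A_2 = 1, A_3 = 1. Minimum distance d = 1.

Enumerate all 2^2 = 4 messages m ∈ F_2^2.
For each, compute codeword c = mG in F_2^4, then tally its weight.
  m = 00 → c = 0000, weight = 0.
  m = 10 → c = 0101, weight = 2.
  m = 01 → c = 1000, weight = 1.
  m = 11 → c = 1101, weight = 3.
Tally weights:
  weight 0: 1 codewords.
  weight 1: 1 codewords.
  weight 2: 1 codewords.
  weight 3: 1 codewords.
Minimum distance d = smallest w > 0 with A_w > 0 = 1.
Sanity: Σ A_w = 4 = 2^2 = 4 ✓.


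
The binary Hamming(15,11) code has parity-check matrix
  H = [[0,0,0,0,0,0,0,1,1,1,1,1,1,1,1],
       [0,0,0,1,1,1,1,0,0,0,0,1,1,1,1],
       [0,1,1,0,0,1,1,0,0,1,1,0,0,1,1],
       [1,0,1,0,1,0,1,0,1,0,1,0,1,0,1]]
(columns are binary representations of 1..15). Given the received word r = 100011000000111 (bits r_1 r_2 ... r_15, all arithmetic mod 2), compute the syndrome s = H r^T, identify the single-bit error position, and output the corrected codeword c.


s = (1, 1, 1, 0)^T, error position = 14, corrected codeword c = 100011000000101

Compute s = H r^T mod 2 one row at a time:
  s_1 = 0 + 0 + 0 + 0 + 0 + 1 + 1 + 1 = 3 ≡ 1 (mod 2).
  s_2 = 0 + 1 + 1 + 0 + 0 + 1 + 1 + 1 = 5 ≡ 1 (mod 2).
  s_3 = 0 + 0 + 1 + 0 + 0 + 0 + 1 + 1 = 3 ≡ 1 (mod 2).
  s_4 = 1 + 0 + 1 + 0 + 0 + 0 + 1 + 1 = 4 ≡ 0 (mod 2).
s = (1, 1, 1, 0)^T — this equals column 14 of H (binary 1110), so error is at position 14.
Correct: flip bit 14 of r = 100011000000111 to get c = 100011000000101.


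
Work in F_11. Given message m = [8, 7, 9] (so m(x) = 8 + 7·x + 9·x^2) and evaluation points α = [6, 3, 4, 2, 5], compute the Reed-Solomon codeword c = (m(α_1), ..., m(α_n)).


c = [0, 0, 4, 3, 4]

Message polynomial: m(x) = 8 + 7·x + 9·x^2 (mod 11).
For each evaluation point α_i, compute m(α_i) mod 11:
  α_1 = 6: Horner steps 9 → 6 → 0, so m(6) = 0.
  α_2 = 3: Horner steps 9 → 1 → 0, so m(3) = 0.
  α_3 = 4: Horner steps 9 → 10 → 4, so m(4) = 4.
  α_4 = 2: Horner steps 9 → 3 → 3, so m(2) = 3.
  α_5 = 5: Horner steps 9 → 8 → 4, so m(5) = 4.
Codeword c = [0, 0, 4, 3, 4] ∈ F_11^5.


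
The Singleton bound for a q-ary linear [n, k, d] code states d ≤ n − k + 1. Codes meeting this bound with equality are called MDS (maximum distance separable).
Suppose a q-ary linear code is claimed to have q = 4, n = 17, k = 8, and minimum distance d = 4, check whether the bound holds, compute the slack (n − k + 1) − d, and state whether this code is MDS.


Singleton RHS = n − k + 1 = 10, slack = 6, bound satisfied, not MDS.

Singleton bound: d ≤ n − k + 1.
Here n = 17, k = 8, so n − k + 1 = 10.
Given d = 4, check d ≤ 10: YES.
Slack = (n − k + 1) − d = 6.
The code is NOT MDS (slack = 6 > 0).
Description: the claimed parameters are [17, 8, 4]_4; such a code would be non-MDS.


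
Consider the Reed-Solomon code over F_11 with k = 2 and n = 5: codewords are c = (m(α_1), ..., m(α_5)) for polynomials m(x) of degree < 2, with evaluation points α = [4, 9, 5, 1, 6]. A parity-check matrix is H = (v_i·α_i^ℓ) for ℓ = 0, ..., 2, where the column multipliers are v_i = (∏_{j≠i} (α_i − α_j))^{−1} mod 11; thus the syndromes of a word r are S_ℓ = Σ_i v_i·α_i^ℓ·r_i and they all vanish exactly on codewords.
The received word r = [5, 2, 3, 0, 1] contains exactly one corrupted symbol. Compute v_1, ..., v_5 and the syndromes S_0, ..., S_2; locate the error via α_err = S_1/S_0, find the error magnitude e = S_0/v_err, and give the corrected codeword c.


S = (1, 9, 4), error at position 2, error magnitude e = 7, c = [5, 6, 3, 0, 1].

Step 1: column multipliers v_i = (∏_{j≠i}(α_i − α_j))^{−1} mod 11.
  i = 1 (α = 4): (4−9)(4−5)(4−1)(4−6) = (−5)·(−1)·3·(−2) = −30 ≡ 3, so v_1 = 3^{−1} = 4 (mod 11).
  i = 2 (α = 9): (9−4)(9−5)(9−1)(9−6) = 5·4·8·3 = 480 ≡ 7, so v_2 = 7^{−1} = 8 (mod 11).
  i = 3 (α = 5): (5−4)(5−9)(5−1)(5−6) = 1·(−4)·4·(−1) = 16 ≡ 5, so v_3 = 5^{−1} = 9 (mod 11).
  i = 4 (α = 1): (1−4)(1−9)(1−5)(1−6) = (−3)·(−8)·(−4)·(−5) = 480 ≡ 7, so v_4 = 7^{−1} = 8 (mod 11).
  i = 5 (α = 6): (6−4)(6−9)(6−5)(6−1) = 2·(−3)·1·5 = −30 ≡ 3, so v_5 = 3^{−1} = 4 (mod 11).
  v = [4, 8, 9, 8, 4].
Step 2: syndromes of r = [5, 2, 3, 0, 1] (all sums mod 11).
  S_0 = Σ v_i r_i = 4·5 + 8·2 + 9·3 + 8·0 + 4·1 = 67 ≡ 1.
  S_1 = Σ v_i α_i r_i = 4·4·5 + 8·9·2 + 9·5·3 + 8·1·0 + 4·6·1 = 383 ≡ 9.
  α_i^2 mod 11 = [5, 4, 3, 1, 3].
  S_2 = Σ v_i α_i^2 r_i = 4·5·5 + 8·4·2 + 9·3·3 + 8·1·0 + 4·3·1 = 257 ≡ 4.
  S = (1, 9, 4) ≠ 0, so r is not a codeword (an error is present).
Step 3: locate the error. For a single error e at position i, S_ℓ = v_i·e·α_i^ℓ, so α_err = S_1/S_0.
  S_0^{−1} = 1^{−1} = 1 (mod 11), so α_err = 9·1 = 9 ≡ 9 = α_2. Error position i = 2.
  Consistency check: S_2/S_1 = 4·5 = 20 ≡ 9 = α_err ✓ (single-error assumption holds).
Step 4: error magnitude e = S_0/v_2 = S_0·∏_{j≠2}(α_2 − α_j) = 1·7 = 7 ≡ 7 (mod 11).
Step 5: correct position 2: c_2 = r_2 − e = 2 − 7 ≡ 6 (mod 11). Hence c = [5, 6, 3, 0, 1].
  Check: interpolating c through the α_i gives m(x) = 2 + 9·x (degree < 2) with m(α_i) = c_i for every i, so c is indeed a codeword.


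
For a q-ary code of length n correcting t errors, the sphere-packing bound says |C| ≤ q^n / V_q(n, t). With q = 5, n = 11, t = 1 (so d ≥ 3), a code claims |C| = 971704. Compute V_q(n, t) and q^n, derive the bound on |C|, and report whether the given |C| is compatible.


V_q(n, t) = 45, q^n = 48828125, Hamming bound = 1085069, |C| = 971704 ≤ bound (satisfied).

Step 1: Compute V_q(n, t) = Σ_{j=0}^1 C(n, j) (q−1)^j.
  j = 0: C(11,0)·(4)^0 = 1·1 = 1.
  j = 1: C(11,1)·(4)^1 = 11·4 = 44.
  V_q(n, t) = 1 + 44 = 45.
Step 2: q^n = 5^11 = 48828125.
Step 3: Hamming bound ⌊q^n / V_q(n,t)⌋ = ⌊48828125/45⌋ = 1085069.
Step 4: Compare |C| = 971704 to 1085069: satisfied.
The claimed |C| lies below the Hamming bound.


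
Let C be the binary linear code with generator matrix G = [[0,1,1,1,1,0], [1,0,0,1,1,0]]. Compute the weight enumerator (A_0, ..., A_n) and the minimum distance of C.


Weight distribution: A_0 = 1, A_3 = 2, A_4 = 1. Minimum distance d = 3.

Enumerate all 2^2 = 4 messages m ∈ F_2^2.
For each, compute codeword c = mG in F_2^6, then tally its weight.
  m = 00 → c = 000000, weight = 0.
  m = 10 → c = 011110, weight = 4.
  m = 01 → c = 100110, weight = 3.
  m = 11 → c = 111000, weight = 3.
Tally weights:
  weight 0: 1 codewords.
  weight 3: 2 codewords.
  weight 4: 1 codewords.
Minimum distance d = smallest w > 0 with A_w > 0 = 3.
Sanity: Σ A_w = 4 = 2^2 = 4 ✓.


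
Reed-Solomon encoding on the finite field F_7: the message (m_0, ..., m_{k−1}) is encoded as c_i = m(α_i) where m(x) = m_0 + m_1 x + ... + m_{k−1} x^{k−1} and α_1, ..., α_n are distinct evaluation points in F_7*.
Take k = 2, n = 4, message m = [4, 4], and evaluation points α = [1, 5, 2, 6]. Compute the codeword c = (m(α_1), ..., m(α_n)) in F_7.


c = [1, 3, 5, 0]

Message polynomial: m(x) = 4 + 4·x (mod 7).
For each evaluation point α_i, compute m(α_i) mod 7:
  α_1 = 1: Horner steps 4 → 1, so m(1) = 1.
  α_2 = 5: Horner steps 4 → 3, so m(5) = 3.
  α_3 = 2: Horner steps 4 → 5, so m(2) = 5.
  α_4 = 6: Horner steps 4 → 0, so m(6) = 0.
Codeword c = [1, 3, 5, 0] ∈ F_7^4.


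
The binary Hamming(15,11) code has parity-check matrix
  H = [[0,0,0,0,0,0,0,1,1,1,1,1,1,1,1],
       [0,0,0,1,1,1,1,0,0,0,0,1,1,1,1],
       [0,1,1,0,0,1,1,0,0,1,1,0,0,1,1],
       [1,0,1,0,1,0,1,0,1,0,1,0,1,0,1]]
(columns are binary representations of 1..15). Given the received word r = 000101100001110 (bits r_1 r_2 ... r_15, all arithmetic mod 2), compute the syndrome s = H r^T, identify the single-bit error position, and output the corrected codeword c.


s = (1, 0, 1, 0)^T, error position = 10, corrected codeword c = 000101100101110

Compute s = H r^T mod 2 one row at a time:
  s_1 = 0 + 0 + 0 + 0 + 1 + 1 + 1 + 0 = 3 ≡ 1 (mod 2).
  s_2 = 1 + 0 + 1 + 1 + 1 + 1 + 1 + 0 = 6 ≡ 0 (mod 2).
  s_3 = 0 + 0 + 1 + 1 + 0 + 0 + 1 + 0 = 3 ≡ 1 (mod 2).
  s_4 = 0 + 0 + 0 + 1 + 0 + 0 + 1 + 0 = 2 ≡ 0 (mod 2).
s = (1, 0, 1, 0)^T — this equals column 10 of H (binary 1010), so error is at position 10.
Correct: flip bit 10 of r = 000101100001110 to get c = 000101100101110.


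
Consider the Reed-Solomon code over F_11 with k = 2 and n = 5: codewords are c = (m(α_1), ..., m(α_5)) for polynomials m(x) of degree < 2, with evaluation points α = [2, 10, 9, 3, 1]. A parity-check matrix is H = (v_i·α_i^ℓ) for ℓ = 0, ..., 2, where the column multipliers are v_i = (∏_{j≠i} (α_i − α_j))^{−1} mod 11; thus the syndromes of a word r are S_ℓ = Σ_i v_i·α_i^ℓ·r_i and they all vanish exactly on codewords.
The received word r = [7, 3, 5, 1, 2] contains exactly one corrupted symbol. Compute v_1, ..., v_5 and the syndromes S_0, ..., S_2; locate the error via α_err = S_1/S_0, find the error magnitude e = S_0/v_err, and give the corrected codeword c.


S = (8, 6, 10), error at position 3, error magnitude e = 7, c = [7, 3, 9, 1, 2].

Step 1: column multipliers v_i = (∏_{j≠i}(α_i − α_j))^{−1} mod 11.
  i = 1 (α = 2): (2−10)(2−9)(2−3)(2−1) = (−8)·(−7)·(−1)·1 = −56 ≡ 10, so v_1 = 10^{−1} = 10 (mod 11).
  i = 2 (α = 10): (10−2)(10−9)(10−3)(10−1) = 8·1·7·9 = 504 ≡ 9, so v_2 = 9^{−1} = 5 (mod 11).
  i = 3 (α = 9): (9−2)(9−10)(9−3)(9−1) = 7·(−1)·6·8 = −336 ≡ 5, so v_3 = 5^{−1} = 9 (mod 11).
  i = 4 (α = 3): (3−2)(3−10)(3−9)(3−1) = 1·(−7)·(−6)·2 = 84 ≡ 7, so v_4 = 7^{−1} = 8 (mod 11).
  i = 5 (α = 1): (1−2)(1−10)(1−9)(1−3) = (−1)·(−9)·(−8)·(−2) = 144 ≡ 1, so v_5 = 1^{−1} = 1 (mod 11).
  v = [10, 5, 9, 8, 1].
Step 2: syndromes of r = [7, 3, 5, 1, 2] (all sums mod 11).
  S_0 = Σ v_i r_i = 10·7 + 5·3 + 9·5 + 8·1 + 1·2 = 140 ≡ 8.
  S_1 = Σ v_i α_i r_i = 10·2·7 + 5·10·3 + 9·9·5 + 8·3·1 + 1·1·2 = 721 ≡ 6.
  α_i^2 mod 11 = [4, 1, 4, 9, 1].
  S_2 = Σ v_i α_i^2 r_i = 10·4·7 + 5·1·3 + 9·4·5 + 8·9·1 + 1·1·2 = 549 ≡ 10.
  S = (8, 6, 10) ≠ 0, so r is not a codeword (an error is present).
Step 3: locate the error. For a single error e at position i, S_ℓ = v_i·e·α_i^ℓ, so α_err = S_1/S_0.
  S_0^{−1} = 8^{−1} = 7 (mod 11), so α_err = 6·7 = 42 ≡ 9 = α_3. Error position i = 3.
  Consistency check: S_2/S_1 = 10·2 = 20 ≡ 9 = α_err ✓ (single-error assumption holds).
Step 4: error magnitude e = S_0/v_3 = S_0·∏_{j≠3}(α_3 − α_j) = 8·5 = 40 ≡ 7 (mod 11).
Step 5: correct position 3: c_3 = r_3 − e = 5 − 7 ≡ 9 (mod 11). Hence c = [7, 3, 9, 1, 2].
  Check: interpolating c through the α_i gives m(x) = 8 + 5·x (degree < 2) with m(α_i) = c_i for every i, so c is indeed a codeword.
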